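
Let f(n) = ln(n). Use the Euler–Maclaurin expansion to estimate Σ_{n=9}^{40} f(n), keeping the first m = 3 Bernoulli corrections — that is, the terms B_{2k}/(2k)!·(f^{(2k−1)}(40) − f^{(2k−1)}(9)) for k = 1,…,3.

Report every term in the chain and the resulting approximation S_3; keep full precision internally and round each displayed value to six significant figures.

The integral term ∫_9^40 ln(x) dx = 96.7802.
Endpoint term: (f(9) + f(40))/2 = (2.19722 + 3.68888)/2 = 2.94305.
So far: 99.7232.
k=1: B_{2}/(2)! × [f^{(1)}(40) − f^{(1)}(9)] = 1/12 × (0.0250000 − 0.111111) = -0.00717593.
After k=1: 99.7160.
k=2: B_{4}/(4)! × [f^{(3)}(40) − f^{(3)}(9)] = −1/720 × (3.12500e-05 − 0.00274348) = 3.76699e-06.
After k=2: 99.7160.
k=3: B_{6}/(6)! × [f^{(5)}(40) − f^{(5)}(9)] = 1/30240 × (2.34375e-07 − 0.000406442) = -1.34328e-08.

S_3 ≈ 99.7160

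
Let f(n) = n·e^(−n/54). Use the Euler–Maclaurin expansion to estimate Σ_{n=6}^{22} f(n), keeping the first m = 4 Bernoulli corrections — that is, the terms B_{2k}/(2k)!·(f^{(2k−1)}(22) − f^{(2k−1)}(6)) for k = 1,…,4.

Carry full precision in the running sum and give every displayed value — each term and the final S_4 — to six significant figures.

S_4 ≈ 178.559

The integral term ∫_6^22 x·e^(−x/54) dx = 168.588.
Boundary: ½(f(6) + f(22)) = ½(5.36904 + 14.6382) = 10.0036.
So far: 178.592.
k=1: B_{2}/(2)! × [f^{(1)}(22) − f^{(1)}(6)] = 1/12 × (0.394295 − 0.795413) = -0.0334265.
After k=1: 178.559.
k=2: B_{4}/(4)! × [f^{(3)}(22) − f^{(3)}(6)] = −1/720 × (0.000591578 − 0.000886520) = 4.09641e-07.
After k=2: 178.559.
k=3: B_{6}/(6)! × [f^{(5)}(22) − f^{(5)}(6)] = 1/30240 × (3.59375e-07 − 5.14494e-07) = -5.12959e-12.
After k=3: 178.559.
k=4: B_{8}/(8)! × [f^{(7)}(22) − f^{(7)}(6)] = −1/1209600 × (1.76913e-10 − 2.48617e-10) = 5.92798e-17.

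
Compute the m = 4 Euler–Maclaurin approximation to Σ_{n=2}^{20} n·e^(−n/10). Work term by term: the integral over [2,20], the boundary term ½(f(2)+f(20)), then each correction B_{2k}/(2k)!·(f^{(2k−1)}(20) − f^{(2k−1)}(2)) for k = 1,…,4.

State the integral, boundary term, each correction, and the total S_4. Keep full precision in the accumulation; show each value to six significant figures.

∫_2^20 x·e^(−x/10) dx evaluates to 57.6471.
Endpoint term: (f(2) + f(20))/2 = (1.63746 + 2.70671)/2 = 2.17208.
So far: 59.8192.
Order-1 term: 1/12 · (-0.135335 − 0.654985) = -0.0658600.
Running total after k=1: 59.7533.
Order-2 term: −1/720 · (0.00135335 − 0.0229245) = 2.99599e-05.
Running total after k=2: 59.7534.
Order-3 term: 1/30240 · (4.06006e-05 − 0.000392991) = -1.16531e-08.
Running total after k=3: 59.7534.
Order-4 term: −1/1209600 · (6.76676e-07 − 5.56737e-06) = 4.04323e-12.

S_4 ≈ 59.7534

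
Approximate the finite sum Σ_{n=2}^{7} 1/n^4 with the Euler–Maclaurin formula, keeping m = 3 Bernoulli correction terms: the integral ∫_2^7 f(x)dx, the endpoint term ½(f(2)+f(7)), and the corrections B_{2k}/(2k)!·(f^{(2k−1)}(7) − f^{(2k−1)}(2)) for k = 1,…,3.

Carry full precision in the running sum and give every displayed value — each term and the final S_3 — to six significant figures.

Integral: ∫_2^7 1/x^4 dx = 0.0406948.
Endpoint term: (f(2) + f(7))/2 = (0.0625000 + 0.000416493)/2 = 0.0314582.
Running total after boundary: 0.0721531.
Correction k=1: B_{2}/2! · (f^{(1)}(7) − f^{(1)}(2)) = 1/12 · (-0.000237996 − (-0.125000)) = 0.0103968.
Partial sum through k=1: 0.0825499.
Correction k=2: B_{4}/4! · (f^{(3)}(7) − f^{(3)}(2)) = −1/720 · (-0.000145712 − (-0.937500)) = -0.00130188.
Partial sum through k=2: 0.0812480.
Correction k=3: B_{6}/6! · (f^{(5)}(7) − f^{(5)}(2)) = 1/30240 · (-0.000166528 − (-13.1250)) = 0.000434022.

S_3 ≈ 0.0816821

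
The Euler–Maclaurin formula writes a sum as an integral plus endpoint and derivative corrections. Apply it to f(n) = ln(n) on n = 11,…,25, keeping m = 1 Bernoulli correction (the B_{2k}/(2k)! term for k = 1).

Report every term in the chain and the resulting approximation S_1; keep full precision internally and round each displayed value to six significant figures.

S_1 ≈ 42.8992

The integral term ∫_11^25 ln(x) dx = 40.0950.
Endpoint term: (f(11) + f(25))/2 = (2.39790 + 3.21888)/2 = 2.80839.
So far: 42.9034.
Order-1 term: 1/12 · (0.0400000 − 0.0909091) = -0.00424242.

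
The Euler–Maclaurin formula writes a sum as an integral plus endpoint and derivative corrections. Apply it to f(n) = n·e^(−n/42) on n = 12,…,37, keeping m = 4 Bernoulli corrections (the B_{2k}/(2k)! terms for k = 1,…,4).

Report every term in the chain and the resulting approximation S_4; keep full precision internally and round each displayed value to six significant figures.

S_4 ≈ 341.545

Integral: ∫_12^37 x·e^(−x/42) dx = 329.411.
Endpoint term: (f(12) + f(37))/2 = (9.01773 + 15.3324)/2 = 12.1750.
Integral + boundary = 341.586.
Correction k=1: B_{2}/2! · (f^{(1)}(37) − f^{(1)}(12)) = 1/12 · (0.0493319 − 0.536769) = -0.0406198.
Partial sum through k=1: 341.545.
Correction k=2: B_{4}/4! · (f^{(3)}(37) − f^{(3)}(12)) = −1/720 · (0.000497794 − 0.00115631) = 9.14601e-07.
Partial sum through k=2: 341.545.
Correction k=3: B_{6}/6! · (f^{(5)}(37) − f^{(5)}(12)) = 1/30240 · (5.48538e-07 − 1.13850e-06) = -1.95095e-11.
Partial sum through k=3: 341.545.
Correction k=4: B_{8}/8! · (f^{(7)}(37) − f^{(7)}(12)) = −1/1209600 · (4.61950e-10 − 9.19221e-10) = 3.78035e-16.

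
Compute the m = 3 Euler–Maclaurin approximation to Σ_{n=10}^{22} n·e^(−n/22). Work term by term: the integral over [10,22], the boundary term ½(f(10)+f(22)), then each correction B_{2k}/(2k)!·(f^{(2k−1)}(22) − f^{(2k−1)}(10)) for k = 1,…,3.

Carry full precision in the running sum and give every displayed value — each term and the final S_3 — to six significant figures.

∫_10^22 x·e^(−x/22) dx evaluates to 90.7471.
Endpoint term: (f(10) + f(22))/2 = (6.34736 + 8.09335)/2 = 7.22036.
Integral + boundary = 97.9675.
Correction k=1: B_{2}/2! · (f^{(1)}(22) − f^{(1)}(10)) = 1/12 · (0.00000 − 0.346220) = -0.0288517.
Partial sum through k=1: 97.9386.
Correction k=2: B_{4}/4! · (f^{(3)}(22) − f^{(3)}(10)) = −1/720 · (0.00152016 − 0.00333821) = 2.52506e-06.
Partial sum through k=2: 97.9386.
Correction k=3: B_{6}/6! · (f^{(5)}(22) − f^{(5)}(10)) = 1/30240 · (6.28167e-06 − 1.23163e-05) = -1.99558e-10.

S_3 ≈ 97.9386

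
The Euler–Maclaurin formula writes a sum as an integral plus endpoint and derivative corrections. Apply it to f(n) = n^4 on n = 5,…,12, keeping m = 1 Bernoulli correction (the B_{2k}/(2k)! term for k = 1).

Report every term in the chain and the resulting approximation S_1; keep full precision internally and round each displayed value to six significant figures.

The integral term ∫_5^12 x^4 dx = 49141.4.
½[f(5) + f(12)] = ½[625.000 + 20736.0] = 10680.5.
Running total after boundary: 59821.9.
Order-1 term: 1/12 · (6912.00 − 500.000) = 534.333.

S_1 ≈ 60356.2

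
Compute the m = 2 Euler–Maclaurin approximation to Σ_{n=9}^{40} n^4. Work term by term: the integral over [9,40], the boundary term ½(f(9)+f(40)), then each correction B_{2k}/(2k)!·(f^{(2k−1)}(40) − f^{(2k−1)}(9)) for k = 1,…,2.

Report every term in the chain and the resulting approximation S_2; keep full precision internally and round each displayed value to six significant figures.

∫_9^40 x^4 dx evaluates to 2.04682e+07.
Boundary: ½(f(9) + f(40)) = ½(6561.00 + 2.56000e+06) = 1.28328e+06.
Running total after boundary: 2.17515e+07.
k=1: B_{2}/(2)! × [f^{(1)}(40) − f^{(1)}(9)] = 1/12 × (256000 − 2916.00) = 21090.3.
After k=1: 2.17726e+07.
k=2: B_{4}/(4)! × [f^{(3)}(40) − f^{(3)}(9)] = −1/720 × (960.000 − 216.000) = -1.03333.

S_2 ≈ 2.17726e+07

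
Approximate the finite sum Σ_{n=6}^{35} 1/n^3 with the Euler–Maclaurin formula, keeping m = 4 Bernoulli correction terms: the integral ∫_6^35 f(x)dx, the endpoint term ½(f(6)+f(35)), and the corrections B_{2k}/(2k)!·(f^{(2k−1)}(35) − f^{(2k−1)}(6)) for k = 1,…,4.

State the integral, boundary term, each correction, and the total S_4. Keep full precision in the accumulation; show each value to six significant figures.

S_4 ≈ 0.0159982

∫_6^35 1/x^3 dx evaluates to 0.0134807.
Endpoint term: (f(6) + f(35))/2 = (0.00462963 + 2.33236e-05)/2 = 0.00232648.
So far: 0.0158072.
Correction k=1: B_{2}/2! · (f^{(1)}(35) − f^{(1)}(6)) = 1/12 · (-1.99917e-06 − (-0.00231481)) = 0.000192735.
Running total after k=1: 0.0159999.
Correction k=2: B_{4}/4! · (f^{(3)}(35) − f^{(3)}(6)) = −1/720 · (-3.26395e-08 − (-0.00128601)) = -1.78608e-06.
Running total after k=2: 0.0159982.
Correction k=3: B_{6}/6! · (f^{(5)}(35) − f^{(5)}(6)) = 1/30240 · (-1.11907e-09 − (-0.00150034)) = 4.96145e-08.
Running total after k=3: 0.0159982.
Correction k=4: B_{8}/8! · (f^{(7)}(35) − f^{(7)}(6)) = −1/1209600 · (-6.57737e-11 − (-0.00300069)) = -2.48073e-09.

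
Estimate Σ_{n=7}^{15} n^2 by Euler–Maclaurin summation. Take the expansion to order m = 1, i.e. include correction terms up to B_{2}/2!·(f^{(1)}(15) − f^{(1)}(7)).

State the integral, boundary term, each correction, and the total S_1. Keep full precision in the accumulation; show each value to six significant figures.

S_1 ≈ 1149.00

The integral term ∫_7^15 x^2 dx = 1010.67.
Endpoint term: (f(7) + f(15))/2 = (49.0000 + 225.000)/2 = 137.000.
So far: 1147.67.
Order-1 term: 1/12 · (30.0000 − 14.0000) = 1.33333.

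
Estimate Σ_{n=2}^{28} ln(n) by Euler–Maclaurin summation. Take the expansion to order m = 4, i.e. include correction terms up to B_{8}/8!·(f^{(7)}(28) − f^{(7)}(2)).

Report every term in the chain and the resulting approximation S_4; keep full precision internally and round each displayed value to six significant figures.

The integral term ∫_2^28 ln(x) dx = 65.9154.
½[f(2) + f(28)] = ½[0.693147 + 3.33220] = 2.01268.
So far: 67.9281.
Correction k=1: B_{2}/2! · (f^{(1)}(28) − f^{(1)}(2)) = 1/12 · (0.0357143 − 0.500000) = -0.0386905.
Running total after k=1: 67.8894.
Correction k=2: B_{4}/4! · (f^{(3)}(28) − f^{(3)}(2)) = −1/720 · (9.11079e-05 − 0.250000) = 0.000347096.
Running total after k=2: 67.8898.
Correction k=3: B_{6}/6! · (f^{(5)}(28) − f^{(5)}(2)) = 1/30240 · (1.39451e-06 − 0.750000) = -2.48015e-05.
Running total after k=3: 67.8897.
Correction k=4: B_{8}/8! · (f^{(7)}(28) − f^{(7)}(2)) = −1/1209600 · (5.33613e-08 − 5.62500) = 4.65030e-06.

S_4 ≈ 67.8897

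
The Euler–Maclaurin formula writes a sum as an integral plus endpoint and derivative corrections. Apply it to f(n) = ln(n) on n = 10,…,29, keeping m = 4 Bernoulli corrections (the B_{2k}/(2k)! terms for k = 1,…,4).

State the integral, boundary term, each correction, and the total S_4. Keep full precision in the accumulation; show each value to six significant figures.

S_4 ≈ 58.4552

The integral term ∫_10^29 ln(x) dx = 55.6257.
Boundary: ½(f(10) + f(29)) = ½(2.30259 + 3.36730) = 2.83494.
So far: 58.4607.
Correction k=1: B_{2}/2! · (f^{(1)}(29) − f^{(1)}(10)) = 1/12 · (0.0344828 − 0.100000) = -0.00545977.
Partial sum through k=1: 58.4552.
Correction k=2: B_{4}/4! · (f^{(3)}(29) − f^{(3)}(10)) = −1/720 · (8.20042e-05 − 0.00200000) = 2.66388e-06.
Partial sum through k=2: 58.4552.
Correction k=3: B_{6}/6! · (f^{(5)}(29) − f^{(5)}(10)) = 1/30240 · (1.17010e-06 − 0.000240000) = -7.89781e-09.
Partial sum through k=3: 58.4552.
Correction k=4: B_{8}/8! · (f^{(7)}(29) − f^{(7)}(10)) = −1/1209600 · (4.17394e-08 − 7.20000e-05) = 5.94893e-11.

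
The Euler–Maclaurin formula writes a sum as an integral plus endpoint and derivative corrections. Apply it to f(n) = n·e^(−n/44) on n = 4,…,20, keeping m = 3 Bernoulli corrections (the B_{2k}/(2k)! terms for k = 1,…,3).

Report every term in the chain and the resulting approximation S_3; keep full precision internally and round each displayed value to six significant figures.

S_3 ≈ 149.184

∫_4^20 x·e^(−x/44) dx evaluates to 141.051.
½[f(4) + f(20)] = ½[3.65240 + 12.6947] = 8.17357.
So far: 149.225.
Correction k=1: B_{2}/2! · (f^{(1)}(20) − f^{(1)}(4)) = 1/12 · (0.346220 − 0.830092) = -0.0403226.
After k=1: 149.184.
Correction k=2: B_{4}/4! · (f^{(3)}(20) − f^{(3)}(4)) = −1/720 · (0.000834552 − 0.00137205) = 7.46528e-07.
After k=2: 149.184.
Correction k=3: B_{6}/6! · (f^{(5)}(20) − f^{(5)}(4)) = 1/30240 · (7.69768e-07 − 1.19594e-06) = -1.40929e-11.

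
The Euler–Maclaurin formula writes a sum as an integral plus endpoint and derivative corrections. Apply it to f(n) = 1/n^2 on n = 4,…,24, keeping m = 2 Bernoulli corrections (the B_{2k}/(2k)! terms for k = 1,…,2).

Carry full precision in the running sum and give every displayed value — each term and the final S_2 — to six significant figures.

S_2 ≈ 0.243011

∫_4^24 1/x^2 dx evaluates to 0.208333.
½[f(4) + f(24)] = ½[0.0625000 + 0.00173611] = 0.0321181.
Integral + boundary = 0.240451.
Order-1 term: 1/12 · (-0.000144676 − (-0.0312500)) = 0.00259211.
Running total after k=1: 0.243043.
Order-2 term: −1/720 · (-3.01408e-06 − (-0.0234375)) = -3.25479e-05.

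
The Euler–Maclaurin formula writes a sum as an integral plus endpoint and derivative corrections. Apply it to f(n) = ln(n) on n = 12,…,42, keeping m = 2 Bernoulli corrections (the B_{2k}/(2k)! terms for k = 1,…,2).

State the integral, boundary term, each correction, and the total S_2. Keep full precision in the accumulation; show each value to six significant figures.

S_2 ≈ 100.270

∫_12^42 ln(x) dx evaluates to 97.1632.
Endpoint term: (f(12) + f(42))/2 = (2.48491 + 3.73767)/2 = 3.11129.
Integral + boundary = 100.275.
Order-1 term: 1/12 · (0.0238095 − 0.0833333) = -0.00496032.
Running total after k=1: 100.270.
Order-2 term: −1/720 · (2.69949e-05 − 0.00115741) = 1.57002e-06.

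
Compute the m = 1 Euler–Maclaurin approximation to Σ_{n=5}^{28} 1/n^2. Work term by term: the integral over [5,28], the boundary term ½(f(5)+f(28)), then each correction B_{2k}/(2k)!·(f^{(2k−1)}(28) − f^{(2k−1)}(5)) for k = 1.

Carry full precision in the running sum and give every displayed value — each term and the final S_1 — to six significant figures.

S_1 ≈ 0.186249

∫_5^28 1/x^2 dx evaluates to 0.164286.
Endpoint term: (f(5) + f(28))/2 = (0.0400000 + 0.00127551)/2 = 0.0206378.
Running total after boundary: 0.184923.
Correction k=1: B_{2}/2! · (f^{(1)}(28) − f^{(1)}(5)) = 1/12 · (-9.11079e-05 − (-0.0160000)) = 0.00132574.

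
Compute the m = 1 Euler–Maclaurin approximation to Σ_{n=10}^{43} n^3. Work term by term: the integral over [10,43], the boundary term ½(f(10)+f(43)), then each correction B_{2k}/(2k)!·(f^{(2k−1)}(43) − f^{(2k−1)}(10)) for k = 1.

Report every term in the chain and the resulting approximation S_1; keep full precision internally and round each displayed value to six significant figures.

Integral: ∫_10^43 x^3 dx = 852200.
Endpoint term: (f(10) + f(43))/2 = (1000.00 + 79507.0)/2 = 40253.5.
So far: 892454.
k=1: B_{2}/(2)! × [f^{(1)}(43) − f^{(1)}(10)] = 1/12 × (5547.00 − 300.000) = 437.250.

S_1 ≈ 892891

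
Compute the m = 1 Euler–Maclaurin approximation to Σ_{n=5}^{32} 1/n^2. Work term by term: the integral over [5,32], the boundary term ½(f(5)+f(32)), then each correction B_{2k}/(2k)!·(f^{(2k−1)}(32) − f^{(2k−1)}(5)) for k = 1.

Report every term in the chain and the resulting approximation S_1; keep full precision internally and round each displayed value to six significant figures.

S_1 ≈ 0.190567

∫_5^32 1/x^2 dx evaluates to 0.168750.
Endpoint term: (f(5) + f(32))/2 = (0.0400000 + 0.000976562)/2 = 0.0204883.
Running total after boundary: 0.189238.
k=1: B_{2}/(2)! × [f^{(1)}(32) − f^{(1)}(5)] = 1/12 × (-6.10352e-05 − (-0.0160000)) = 0.00132825.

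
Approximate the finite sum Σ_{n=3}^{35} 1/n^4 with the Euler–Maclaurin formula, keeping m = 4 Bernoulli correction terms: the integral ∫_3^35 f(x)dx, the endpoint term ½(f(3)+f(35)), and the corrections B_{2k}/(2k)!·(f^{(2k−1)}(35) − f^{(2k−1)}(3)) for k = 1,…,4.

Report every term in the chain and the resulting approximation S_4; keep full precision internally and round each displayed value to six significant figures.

S_4 ≈ 0.0198151

∫_3^35 1/x^4 dx evaluates to 0.0123379.
Endpoint term: (f(3) + f(35))/2 = (0.0123457 + 6.66389e-07)/2 = 0.00617317.
So far: 0.0185111.
Correction k=1: B_{2}/2! · (f^{(1)}(35) − f^{(1)}(3)) = 1/12 · (-7.61587e-08 − (-0.0164609)) = 0.00137174.
Running total after k=1: 0.0198828.
Correction k=2: B_{4}/4! · (f^{(3)}(35) − f^{(3)}(3)) = −1/720 · (-1.86511e-09 − (-0.0548697)) = -7.62079e-05.
Running total after k=2: 0.0198066.
Correction k=3: B_{6}/6! · (f^{(5)}(35) − f^{(5)}(3)) = 1/30240 · (-8.52623e-11 − (-0.341411)) = 1.12901e-05.
Running total after k=3: 0.0198179.
Correction k=4: B_{8}/8! · (f^{(7)}(35) − f^{(7)}(3)) = −1/1209600 · (-6.26417e-12 − (-3.41411)) = -2.82251e-06.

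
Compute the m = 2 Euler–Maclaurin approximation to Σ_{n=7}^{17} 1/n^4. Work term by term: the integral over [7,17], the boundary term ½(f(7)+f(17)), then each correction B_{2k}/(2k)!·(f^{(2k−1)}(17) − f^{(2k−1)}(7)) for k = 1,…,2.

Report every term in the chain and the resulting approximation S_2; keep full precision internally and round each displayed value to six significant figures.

S_2 ≈ 0.00113760

The integral term ∫_7^17 1/x^4 dx = 0.000903970.
Endpoint term: (f(7) + f(17))/2 = (0.000416493 + 1.19730e-05)/2 = 0.000214233.
So far: 0.00111820.
Order-1 term: 1/12 · (-2.81719e-06 − (-0.000237996)) = 1.95982e-05.
Partial sum through k=1: 0.00113780.
Order-2 term: −1/720 · (-2.92441e-07 − (-0.000145712)) = -2.01971e-07.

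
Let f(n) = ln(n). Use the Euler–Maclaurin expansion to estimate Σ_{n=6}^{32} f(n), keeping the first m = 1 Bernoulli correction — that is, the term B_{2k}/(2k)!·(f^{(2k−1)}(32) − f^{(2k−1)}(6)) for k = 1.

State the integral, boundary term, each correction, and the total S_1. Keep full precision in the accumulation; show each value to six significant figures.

The integral term ∫_6^32 ln(x) dx = 74.1530.
Endpoint term: (f(6) + f(32))/2 = (1.79176 + 3.46574)/2 = 2.62875.
So far: 76.7817.
Order-1 term: 1/12 · (0.0312500 − 0.166667) = -0.0112847.

S_1 ≈ 76.7705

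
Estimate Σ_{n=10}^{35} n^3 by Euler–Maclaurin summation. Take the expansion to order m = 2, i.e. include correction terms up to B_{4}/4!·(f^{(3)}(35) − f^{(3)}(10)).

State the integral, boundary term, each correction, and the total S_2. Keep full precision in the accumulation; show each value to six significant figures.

S_2 ≈ 394875

Integral: ∫_10^35 x^3 dx = 372656.
Boundary: ½(f(10) + f(35)) = ½(1000.00 + 42875.0) = 21937.5.
Integral + boundary = 394594.
k=1: B_{2}/(2)! × [f^{(1)}(35) − f^{(1)}(10)] = 1/12 × (3675.00 − 300.000) = 281.250.
After k=1: 394875.
k=2: B_{4}/(4)! × [f^{(3)}(35) − f^{(3)}(10)] = −1/720 × (6.00000 − 6.00000) = 0.00000.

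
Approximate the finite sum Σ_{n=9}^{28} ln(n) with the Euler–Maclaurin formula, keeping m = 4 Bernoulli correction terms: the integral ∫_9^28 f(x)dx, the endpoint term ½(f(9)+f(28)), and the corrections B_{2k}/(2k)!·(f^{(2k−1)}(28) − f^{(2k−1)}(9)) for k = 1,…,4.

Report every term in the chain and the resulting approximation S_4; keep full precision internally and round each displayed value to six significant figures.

∫_9^28 ln(x) dx evaluates to 54.5267.
Endpoint term: (f(9) + f(28))/2 = (2.19722 + 3.33220)/2 = 2.76471.
So far: 57.2914.
k=1: B_{2}/(2)! × [f^{(1)}(28) − f^{(1)}(9)] = 1/12 × (0.0357143 − 0.111111) = -0.00628307.
Partial sum through k=1: 57.2851.
k=2: B_{4}/(4)! × [f^{(3)}(28) − f^{(3)}(9)] = −1/720 × (9.11079e-05 − 0.00274348) = 3.68386e-06.
Partial sum through k=2: 57.2851.
k=3: B_{6}/(6)! × [f^{(5)}(28) − f^{(5)}(9)] = 1/30240 × (1.39451e-06 − 0.000406442) = -1.33944e-08.
Partial sum through k=3: 57.2851.
k=4: B_{8}/(8)! × [f^{(7)}(28) − f^{(7)}(9)] = −1/1209600 × (5.33613e-08 − 0.000150534) = 1.24405e-10.

S_4 ≈ 57.2851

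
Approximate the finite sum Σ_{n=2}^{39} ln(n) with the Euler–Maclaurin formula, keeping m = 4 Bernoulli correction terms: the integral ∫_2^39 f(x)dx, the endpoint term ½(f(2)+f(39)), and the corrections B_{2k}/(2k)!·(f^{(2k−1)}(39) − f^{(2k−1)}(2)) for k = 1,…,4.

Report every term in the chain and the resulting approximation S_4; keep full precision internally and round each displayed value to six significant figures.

∫_2^39 ln(x) dx evaluates to 104.493.
½[f(2) + f(39)] = ½[0.693147 + 3.66356] = 2.17835.
Running total after boundary: 106.671.
k=1: B_{2}/(2)! × [f^{(1)}(39) − f^{(1)}(2)] = 1/12 × (0.0256410 − 0.500000) = -0.0395299.
Partial sum through k=1: 106.631.
k=2: B_{4}/(4)! × [f^{(3)}(39) − f^{(3)}(2)] = −1/720 × (3.37160e-05 − 0.250000) = 0.000347175.
Partial sum through k=2: 106.632.
k=3: B_{6}/(6)! × [f^{(5)}(39) − f^{(5)}(2)] = 1/30240 × (2.66004e-07 − 0.750000) = -2.48016e-05.
Partial sum through k=3: 106.632.
k=4: B_{8}/(8)! × [f^{(7)}(39) − f^{(7)}(2)] = −1/1209600 × (5.24663e-09 − 5.62500) = 4.65030e-06.

S_4 ≈ 106.632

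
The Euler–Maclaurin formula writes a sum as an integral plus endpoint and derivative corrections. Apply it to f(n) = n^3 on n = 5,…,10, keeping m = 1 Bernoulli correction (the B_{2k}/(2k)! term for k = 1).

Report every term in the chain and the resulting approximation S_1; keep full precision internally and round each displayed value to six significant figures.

S_1 ≈ 2925.00

∫_5^10 x^3 dx evaluates to 2343.75.
Endpoint term: (f(5) + f(10))/2 = (125.000 + 1000.00)/2 = 562.500.
Integral + boundary = 2906.25.
Order-1 term: 1/12 · (300.000 − 75.0000) = 18.7500.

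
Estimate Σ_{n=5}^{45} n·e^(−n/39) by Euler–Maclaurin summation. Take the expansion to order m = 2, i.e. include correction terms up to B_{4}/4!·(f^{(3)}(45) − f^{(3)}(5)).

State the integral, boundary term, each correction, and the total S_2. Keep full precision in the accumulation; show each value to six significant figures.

S_2 ≈ 485.427

The integral term ∫_5^45 x·e^(−x/39) dx = 476.199.
Boundary: ½(f(5) + f(45)) = ½(4.39836 + 14.1940) = 9.29616.
Integral + boundary = 485.495.
k=1: B_{2}/(2)! × [f^{(1)}(45) − f^{(1)}(5)] = 1/12 × (-0.0485263 − 0.766894) = -0.0679517.
After k=1: 485.427.
k=2: B_{4}/(4)! × [f^{(3)}(45) − f^{(3)}(5)] = −1/720 × (0.000382851 − 0.00166091) = 1.77508e-06.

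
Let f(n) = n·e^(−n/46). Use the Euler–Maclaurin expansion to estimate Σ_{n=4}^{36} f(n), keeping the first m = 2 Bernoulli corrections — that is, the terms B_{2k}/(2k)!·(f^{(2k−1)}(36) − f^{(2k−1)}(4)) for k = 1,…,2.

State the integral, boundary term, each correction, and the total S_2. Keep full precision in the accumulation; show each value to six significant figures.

The integral term ∫_4^36 x·e^(−x/46) dx = 383.846.
Boundary: ½(f(4) + f(36)) = ½(3.66687 + 16.4596) = 10.0632.
Running total after boundary: 393.910.
Correction k=1: B_{2}/2! · (f^{(1)}(36) − f^{(1)}(4)) = 1/12 · (0.0993939 − 0.837002) = -0.0614674.
After k=1: 393.848.
Correction k=2: B_{4}/4! · (f^{(3)}(36) − f^{(3)}(4)) = −1/720 · (0.000479120 − 0.00126202) = 1.08736e-06.

S_2 ≈ 393.848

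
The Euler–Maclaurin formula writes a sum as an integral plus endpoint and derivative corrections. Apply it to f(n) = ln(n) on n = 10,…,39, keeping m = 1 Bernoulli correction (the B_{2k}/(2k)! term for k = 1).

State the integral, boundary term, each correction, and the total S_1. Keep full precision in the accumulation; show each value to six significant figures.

S_1 ≈ 93.8299

∫_10^39 ln(x) dx evaluates to 90.8531.
Endpoint term: (f(10) + f(39))/2 = (2.30259 + 3.66356)/2 = 2.98307.
Integral + boundary = 93.8361.
k=1: B_{2}/(2)! × [f^{(1)}(39) − f^{(1)}(10)] = 1/12 × (0.0256410 − 0.100000) = -0.00619658.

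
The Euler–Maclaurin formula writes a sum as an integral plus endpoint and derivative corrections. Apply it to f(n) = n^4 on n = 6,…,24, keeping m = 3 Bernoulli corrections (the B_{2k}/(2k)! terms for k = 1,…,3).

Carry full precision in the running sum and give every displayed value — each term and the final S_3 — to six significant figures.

Integral: ∫_6^24 x^4 dx = 1.59097e+06.
Boundary: ½(f(6) + f(24)) = ½(1296.00 + 331776) = 166536.
Integral + boundary = 1.75751e+06.
Order-1 term: 1/12 · (55296.0 − 864.000) = 4536.00.
After k=1: 1.76204e+06.
Order-2 term: −1/720 · (576.000 − 144.000) = -0.600000.
After k=2: 1.76204e+06.
Order-3 term: 1/30240 · (0.00000 − 0.00000) = 0.00000.

S_3 ≈ 1.76204e+06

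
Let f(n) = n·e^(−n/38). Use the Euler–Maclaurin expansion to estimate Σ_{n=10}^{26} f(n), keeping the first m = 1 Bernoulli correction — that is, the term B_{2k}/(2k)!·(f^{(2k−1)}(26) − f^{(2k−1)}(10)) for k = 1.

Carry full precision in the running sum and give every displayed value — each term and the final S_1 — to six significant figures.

∫_10^26 x·e^(−x/38) dx evaluates to 175.048.
Boundary: ½(f(10) + f(26)) = ½(7.68621 + 13.1167) = 10.4015.
So far: 185.450.
Correction k=1: B_{2}/2! · (f^{(1)}(26) − f^{(1)}(10)) = 1/12 · (0.159312 − 0.566352) = -0.0339200.

S_1 ≈ 185.416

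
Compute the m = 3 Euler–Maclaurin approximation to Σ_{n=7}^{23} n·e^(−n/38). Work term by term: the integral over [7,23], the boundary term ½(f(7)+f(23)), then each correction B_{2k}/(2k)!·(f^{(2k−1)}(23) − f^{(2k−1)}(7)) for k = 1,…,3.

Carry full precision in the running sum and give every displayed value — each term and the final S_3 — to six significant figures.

The integral term ∫_7^23 x·e^(−x/38) dx = 156.843.
Boundary: ½(f(7) + f(23)) = ½(5.82232 + 12.5564) = 9.18937.
Integral + boundary = 166.033.
Order-1 term: 1/12 · (0.215499 − 0.678542) = -0.0385869.
After k=1: 165.994.
Order-2 term: −1/720 · (0.000905374 − 0.00162193) = 9.95212e-07.
After k=2: 165.994.
Order-3 term: 1/30240 · (1.15063e-06 − 1.92102e-06) = -2.54758e-11.

S_3 ≈ 165.994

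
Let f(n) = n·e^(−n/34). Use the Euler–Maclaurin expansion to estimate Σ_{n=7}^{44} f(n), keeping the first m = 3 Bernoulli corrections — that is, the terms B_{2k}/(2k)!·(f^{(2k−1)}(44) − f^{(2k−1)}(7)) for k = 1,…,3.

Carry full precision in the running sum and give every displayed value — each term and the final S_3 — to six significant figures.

S_3 ≈ 416.418

∫_7^44 x·e^(−x/34) dx evaluates to 407.598.
Endpoint term: (f(7) + f(44))/2 = (5.69750 + 12.0621)/2 = 8.87982.
Integral + boundary = 416.478.
k=1: B_{2}/(2)! × [f^{(1)}(44) − f^{(1)}(7)] = 1/12 × (-0.0806293 − 0.646355) = -0.0605820.
Partial sum through k=1: 416.418.
k=2: B_{4}/(4)! × [f^{(3)}(44) − f^{(3)}(7)] = −1/720 × (0.000404542 − 0.00196731) = 2.17051e-06.
Partial sum through k=2: 416.418.
k=3: B_{6}/(6)! × [f^{(5)}(44) − f^{(5)}(7)] = 1/30240 × (7.60235e-07 − 2.91998e-06) = -7.14200e-11.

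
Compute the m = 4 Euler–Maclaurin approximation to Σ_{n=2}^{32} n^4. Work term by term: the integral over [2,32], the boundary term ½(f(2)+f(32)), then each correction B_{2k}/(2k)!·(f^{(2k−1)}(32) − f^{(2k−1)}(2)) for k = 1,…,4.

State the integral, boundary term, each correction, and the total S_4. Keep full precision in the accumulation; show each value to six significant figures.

S_4 ≈ 7.24610e+06

The integral term ∫_2^32 x^4 dx = 6.71088e+06.
Boundary: ½(f(2) + f(32)) = ½(16.0000 + 1.04858e+06) = 524296.
Running total after boundary: 7.23518e+06.
Correction k=1: B_{2}/2! · (f^{(1)}(32) − f^{(1)}(2)) = 1/12 · (131072 − 32.0000) = 10920.0.
Partial sum through k=1: 7.24610e+06.
Correction k=2: B_{4}/4! · (f^{(3)}(32) − f^{(3)}(2)) = −1/720 · (768.000 − 48.0000) = -1.00000.
Partial sum through k=2: 7.24610e+06.
Correction k=3: B_{6}/6! · (f^{(5)}(32) − f^{(5)}(2)) = 1/30240 · (0.00000 − 0.00000) = 0.00000.
Partial sum through k=3: 7.24610e+06.
Correction k=4: B_{8}/8! · (f^{(7)}(32) − f^{(7)}(2)) = −1/1209600 · (0.00000 − 0.00000) = 0.00000.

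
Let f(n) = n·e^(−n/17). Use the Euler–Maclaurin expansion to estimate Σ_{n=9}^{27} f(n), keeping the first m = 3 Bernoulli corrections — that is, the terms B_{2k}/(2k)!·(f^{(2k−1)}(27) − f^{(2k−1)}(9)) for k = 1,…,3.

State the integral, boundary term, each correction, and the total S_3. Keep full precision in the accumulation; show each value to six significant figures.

The integral term ∫_9^27 x·e^(−x/17) dx = 107.511.
Boundary: ½(f(9) + f(27)) = ½(5.30056 + 5.51572) = 5.40814.
So far: 112.919.
Order-1 term: 1/12 · (-0.120168 − 0.277154) = -0.0331101.
Partial sum through k=1: 112.886.
Order-2 term: −1/720 · (0.000997936 − 0.00503480) = 5.60675e-06.
Partial sum through k=2: 112.886.
Order-3 term: 1/30240 · (8.34491e-06 − 3.15245e-05) = -7.66521e-10.

S_3 ≈ 112.886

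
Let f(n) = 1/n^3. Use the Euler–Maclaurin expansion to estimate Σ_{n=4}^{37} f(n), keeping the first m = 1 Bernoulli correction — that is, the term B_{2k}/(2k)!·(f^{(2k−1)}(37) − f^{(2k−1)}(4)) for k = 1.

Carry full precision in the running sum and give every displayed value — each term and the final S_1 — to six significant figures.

Integral: ∫_4^37 1/x^3 dx = 0.0308848.
½[f(4) + f(37)] = ½[0.0156250 + 1.97422e-05] = 0.00782237.
Running total after boundary: 0.0387071.
k=1: B_{2}/(2)! × [f^{(1)}(37) − f^{(1)}(4)] = 1/12 × (-1.60072e-06 − (-0.0117188)) = 0.000976429.

S_1 ≈ 0.0396836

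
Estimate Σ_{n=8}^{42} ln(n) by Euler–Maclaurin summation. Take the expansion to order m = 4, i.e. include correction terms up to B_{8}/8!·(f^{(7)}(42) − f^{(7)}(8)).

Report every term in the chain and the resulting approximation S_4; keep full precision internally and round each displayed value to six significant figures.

Integral: ∫_8^42 ln(x) dx = 106.347.
Boundary: ½(f(8) + f(42)) = ½(2.07944 + 3.73767) = 2.90856.
Integral + boundary = 109.255.
Correction k=1: B_{2}/2! · (f^{(1)}(42) − f^{(1)}(8)) = 1/12 · (0.0238095 − 0.125000) = -0.00843254.
Partial sum through k=1: 109.247.
Correction k=2: B_{4}/4! · (f^{(3)}(42) − f^{(3)}(8)) = −1/720 · (2.69949e-05 − 0.00390625) = 5.38785e-06.
Partial sum through k=2: 109.247.
Correction k=3: B_{6}/6! · (f^{(5)}(42) − f^{(5)}(8)) = 1/30240 · (1.83639e-07 − 0.000732422) = -2.42142e-08.
Partial sum through k=3: 109.247.
Correction k=4: B_{8}/8! · (f^{(7)}(42) − f^{(7)}(8)) = −1/1209600 · (3.12311e-09 − 0.000343323) = 2.83829e-10.

S_4 ≈ 109.247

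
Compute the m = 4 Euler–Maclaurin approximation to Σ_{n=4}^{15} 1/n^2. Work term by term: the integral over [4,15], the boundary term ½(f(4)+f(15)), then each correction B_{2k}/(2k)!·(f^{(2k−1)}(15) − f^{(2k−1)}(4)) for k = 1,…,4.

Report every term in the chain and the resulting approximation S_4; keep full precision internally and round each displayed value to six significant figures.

Integral: ∫_4^15 1/x^2 dx = 0.183333.
Endpoint term: (f(4) + f(15))/2 = (0.0625000 + 0.00444444)/2 = 0.0334722.
Running total after boundary: 0.216806.
Correction k=1: B_{2}/2! · (f^{(1)}(15) − f^{(1)}(4)) = 1/12 · (-0.000592593 − (-0.0312500)) = 0.00255478.
After k=1: 0.219360.
Correction k=2: B_{4}/4! · (f^{(3)}(15) − f^{(3)}(4)) = −1/720 · (-3.16049e-05 − (-0.0234375)) = -3.25082e-05.
After k=2: 0.219328.
Correction k=3: B_{6}/6! · (f^{(5)}(15) − f^{(5)}(4)) = 1/30240 · (-4.21399e-06 − (-0.0439453)) = 1.45308e-06.
After k=3: 0.219329.
Correction k=4: B_{8}/8! · (f^{(7)}(15) − f^{(7)}(4)) = −1/1209600 · (-1.04882e-06 − (-0.153809)) = -1.27156e-07.

S_4 ≈ 0.219329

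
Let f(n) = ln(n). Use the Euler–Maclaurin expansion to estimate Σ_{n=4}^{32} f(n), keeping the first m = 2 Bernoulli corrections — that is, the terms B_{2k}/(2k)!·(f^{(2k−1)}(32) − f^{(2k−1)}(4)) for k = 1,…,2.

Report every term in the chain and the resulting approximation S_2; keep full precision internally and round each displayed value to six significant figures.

The integral term ∫_4^32 ln(x) dx = 77.3584.
Boundary: ½(f(4) + f(32)) = ½(1.38629 + 3.46574) = 2.42602.
So far: 79.7844.
k=1: B_{2}/(2)! × [f^{(1)}(32) − f^{(1)}(4)] = 1/12 × (0.0312500 − 0.250000) = -0.0182292.
Partial sum through k=1: 79.7662.
k=2: B_{4}/(4)! × [f^{(3)}(32) − f^{(3)}(4)] = −1/720 × (6.10352e-05 − 0.0312500) = 4.33180e-05.

S_2 ≈ 79.7662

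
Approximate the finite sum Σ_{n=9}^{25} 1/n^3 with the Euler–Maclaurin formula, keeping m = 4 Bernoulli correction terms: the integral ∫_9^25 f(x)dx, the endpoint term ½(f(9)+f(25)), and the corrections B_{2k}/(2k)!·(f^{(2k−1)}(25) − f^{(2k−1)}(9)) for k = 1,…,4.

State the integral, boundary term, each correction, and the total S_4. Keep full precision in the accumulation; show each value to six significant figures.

Integral: ∫_9^25 1/x^3 dx = 0.00537284.
½[f(9) + f(25)] = ½[0.00137174 + 6.40000e-05] = 0.000717871.
Integral + boundary = 0.00609071.
Correction k=1: B_{2}/2! · (f^{(1)}(25) − f^{(1)}(9)) = 1/12 · (-7.68000e-06 − (-0.000457247)) = 3.74639e-05.
Partial sum through k=1: 0.00612817.
Correction k=2: B_{4}/4! · (f^{(3)}(25) − f^{(3)}(9)) = −1/720 · (-2.45760e-07 − (-0.000112901)) = -1.56465e-07.
Partial sum through k=2: 0.00612802.
Correction k=3: B_{6}/6! · (f^{(5)}(25) − f^{(5)}(9)) = 1/30240 · (-1.65151e-08 − (-5.85410e-05)) = 1.93533e-09.
Partial sum through k=3: 0.00612802.
Correction k=4: B_{8}/8! · (f^{(7)}(25) − f^{(7)}(9)) = −1/1209600 · (-1.90254e-09 − (-5.20365e-05)) = -4.30180e-11.

S_4 ≈ 0.00612802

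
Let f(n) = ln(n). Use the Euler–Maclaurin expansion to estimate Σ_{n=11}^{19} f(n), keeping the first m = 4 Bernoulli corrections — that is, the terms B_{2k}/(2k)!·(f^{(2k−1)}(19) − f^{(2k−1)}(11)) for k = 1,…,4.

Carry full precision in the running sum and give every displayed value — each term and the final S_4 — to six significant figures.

The integral term ∫_11^19 ln(x) dx = 21.5675.
Boundary: ½(f(11) + f(19)) = ½(2.39790 + 2.94444) = 2.67117.
So far: 24.2387.
Order-1 term: 1/12 · (0.0526316 − 0.0909091) = -0.00318979.
Partial sum through k=1: 24.2355.
Order-2 term: −1/720 · (0.000291588 − 0.00150263) = 1.68200e-06.
Partial sum through k=2: 24.2355.
Order-3 term: 1/30240 · (9.69267e-06 − 0.000149021) = -4.60742e-09.
Partial sum through k=3: 24.2355.
Order-4 term: −1/1209600 · (8.05485e-07 − 3.69474e-05) = 2.98792e-11.

S_4 ≈ 24.2355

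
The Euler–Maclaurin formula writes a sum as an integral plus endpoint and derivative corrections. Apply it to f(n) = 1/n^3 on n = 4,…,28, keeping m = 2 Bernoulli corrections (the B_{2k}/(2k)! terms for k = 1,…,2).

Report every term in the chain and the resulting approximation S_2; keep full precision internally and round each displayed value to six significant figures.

∫_4^28 1/x^3 dx evaluates to 0.0306122.
Boundary: ½(f(4) + f(28)) = ½(0.0156250 + 4.55539e-05) = 0.00783528.
Running total after boundary: 0.0384475.
Correction k=1: B_{2}/2! · (f^{(1)}(28) − f^{(1)}(4)) = 1/12 · (-4.88078e-06 − (-0.0117188)) = 0.000976156.
Partial sum through k=1: 0.0394237.
Correction k=2: B_{4}/4! · (f^{(3)}(28) − f^{(3)}(4)) = −1/720 · (-1.24510e-07 − (-0.0146484)) = -2.03449e-05.

S_2 ≈ 0.0394033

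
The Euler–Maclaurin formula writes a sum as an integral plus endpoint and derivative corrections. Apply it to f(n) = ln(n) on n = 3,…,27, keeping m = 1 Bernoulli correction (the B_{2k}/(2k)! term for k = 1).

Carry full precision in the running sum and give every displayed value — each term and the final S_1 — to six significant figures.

∫_3^27 ln(x) dx evaluates to 61.6918.
Endpoint term: (f(3) + f(27))/2 = (1.09861 + 3.29584)/2 = 2.19722.
Integral + boundary = 63.8890.
Order-1 term: 1/12 · (0.0370370 − 0.333333) = -0.0246914.

S_1 ≈ 63.8643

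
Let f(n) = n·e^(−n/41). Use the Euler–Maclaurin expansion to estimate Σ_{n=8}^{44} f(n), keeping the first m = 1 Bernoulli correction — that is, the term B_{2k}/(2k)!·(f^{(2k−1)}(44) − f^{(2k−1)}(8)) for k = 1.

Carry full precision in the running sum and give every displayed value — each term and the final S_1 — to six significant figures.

The integral term ∫_8^44 x·e^(−x/41) dx = 461.273.
Endpoint term: (f(8) + f(44))/2 = (6.58187 + 15.0446)/2 = 10.8132.
So far: 472.086.
k=1: B_{2}/(2)! × [f^{(1)}(44) − f^{(1)}(8)] = 1/12 × (-0.0250187 − 0.662201) = -0.0572683.

S_1 ≈ 472.029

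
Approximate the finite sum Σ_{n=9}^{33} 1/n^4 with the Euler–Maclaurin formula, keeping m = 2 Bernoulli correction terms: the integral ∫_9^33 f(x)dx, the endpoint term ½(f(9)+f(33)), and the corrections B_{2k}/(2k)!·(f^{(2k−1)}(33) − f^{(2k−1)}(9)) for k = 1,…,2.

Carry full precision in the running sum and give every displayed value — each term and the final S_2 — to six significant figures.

S_2 ≈ 0.000530203

∫_9^33 1/x^4 dx evaluates to 0.000447972.
½[f(9) + f(33)] = ½[0.000152416 + 8.43226e-07] = 7.66295e-05.
So far: 0.000524601.
Correction k=1: B_{2}/2! · (f^{(1)}(33) − f^{(1)}(9)) = 1/12 · (-1.02209e-07 − (-6.77404e-05)) = 5.63651e-06.
Running total after k=1: 0.000530238.
Correction k=2: B_{4}/4! · (f^{(3)}(33) − f^{(3)}(9)) = −1/720 · (-2.81568e-09 − (-2.50890e-05)) = -3.48419e-08.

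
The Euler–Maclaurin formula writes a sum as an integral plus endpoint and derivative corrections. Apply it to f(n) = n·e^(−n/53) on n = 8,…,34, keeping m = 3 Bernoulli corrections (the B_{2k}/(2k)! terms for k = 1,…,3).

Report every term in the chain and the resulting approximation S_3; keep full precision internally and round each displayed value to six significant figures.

S_3 ≈ 364.712

Integral: ∫_8^34 x·e^(−x/53) dx = 352.367.
Endpoint term: (f(8) + f(34))/2 = (6.87917 + 17.9009)/2 = 12.3900.
Integral + boundary = 364.757.
Order-1 term: 1/12 · (0.188744 − 0.730101) = -0.0451130.
Partial sum through k=1: 364.712.
Order-2 term: −1/720 · (0.000442057 − 0.000872159) = 5.97363e-07.
Partial sum through k=2: 364.712.
Order-3 term: 1/30240 · (2.90823e-07 − 5.28445e-07) = -7.85788e-12.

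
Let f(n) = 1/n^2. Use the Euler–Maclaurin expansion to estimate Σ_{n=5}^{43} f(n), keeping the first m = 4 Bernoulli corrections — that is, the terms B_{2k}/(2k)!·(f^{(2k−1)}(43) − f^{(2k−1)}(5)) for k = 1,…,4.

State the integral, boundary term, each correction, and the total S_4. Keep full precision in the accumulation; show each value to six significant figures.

S_4 ≈ 0.198335

∫_5^43 1/x^2 dx evaluates to 0.176744.
½[f(5) + f(43)] = ½[0.0400000 + 0.000540833] = 0.0202704.
So far: 0.197015.
k=1: B_{2}/(2)! × [f^{(1)}(43) − f^{(1)}(5)] = 1/12 × (-2.51550e-05 − (-0.0160000)) = 0.00133124.
Running total after k=1: 0.198346.
k=2: B_{4}/(4)! × [f^{(3)}(43) − f^{(3)}(5)] = −1/720 × (-1.63256e-07 − (-0.00768000)) = -1.06664e-05.
Running total after k=2: 0.198335.
k=3: B_{6}/(6)! × [f^{(5)}(43) − f^{(5)}(5)] = 1/30240 × (-2.64883e-09 − (-0.00921600)) = 3.04762e-07.
Running total after k=3: 0.198335.
k=4: B_{8}/(8)! × [f^{(7)}(43) − f^{(7)}(5)] = −1/1209600 × (-8.02240e-11 − (-0.0206438)) = -1.70667e-08.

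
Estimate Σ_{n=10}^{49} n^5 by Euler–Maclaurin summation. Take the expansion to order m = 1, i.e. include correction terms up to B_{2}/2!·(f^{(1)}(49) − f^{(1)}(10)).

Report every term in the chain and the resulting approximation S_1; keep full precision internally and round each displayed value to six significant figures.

S_1 ≈ 2.45040e+09

Integral: ∫_10^49 x^5 dx = 2.30671e+09.
½[f(10) + f(49)] = ½[100000 + 2.82475e+08] = 1.41288e+08.
So far: 2.44800e+09.
k=1: B_{2}/(2)! × [f^{(1)}(49) − f^{(1)}(10)] = 1/12 × (2.88240e+07 − 50000.0) = 2.39783e+06.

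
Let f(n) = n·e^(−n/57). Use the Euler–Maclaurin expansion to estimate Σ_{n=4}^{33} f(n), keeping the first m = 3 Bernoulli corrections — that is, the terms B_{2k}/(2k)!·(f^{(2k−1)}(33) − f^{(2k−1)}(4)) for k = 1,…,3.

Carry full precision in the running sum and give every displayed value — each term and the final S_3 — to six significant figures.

S_3 ≈ 377.121

∫_4^33 x·e^(−x/57) dx evaluates to 366.061.
Endpoint term: (f(4) + f(33))/2 = (3.72892 + 18.4961)/2 = 11.1125.
Running total after boundary: 377.173.
Correction k=1: B_{2}/2! · (f^{(1)}(33) − f^{(1)}(4)) = 1/12 · (0.235995 − 0.866811) = -0.0525680.
Partial sum through k=1: 377.121.
Correction k=2: B_{4}/4! · (f^{(3)}(33) − f^{(3)}(4)) = −1/720 · (0.000417658 − 0.000840650) = 5.87488e-07.
Partial sum through k=2: 377.121.
Correction k=3: B_{6}/6! · (f^{(5)}(33) − f^{(5)}(4)) = 1/30240 · (2.34743e-07 − 4.35367e-07) = -6.63438e-12.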